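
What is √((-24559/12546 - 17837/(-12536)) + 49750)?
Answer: √5083779968600062/319668 ≈ 223.05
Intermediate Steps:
√((-24559/12546 - 17837/(-12536)) + 49750) = √((-24559*1/12546 - 17837*(-1/12536)) + 49750) = √((-599/306 + 17837/12536) + 49750) = √(-1025471/1918008 + 49750) = √(95419872529/1918008) = √5083779968600062/319668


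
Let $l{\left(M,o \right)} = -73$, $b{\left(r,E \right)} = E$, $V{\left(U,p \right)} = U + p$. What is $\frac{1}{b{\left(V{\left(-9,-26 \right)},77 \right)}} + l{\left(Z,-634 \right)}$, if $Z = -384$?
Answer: $- \frac{5620}{77} \approx -72.987$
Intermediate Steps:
$\frac{1}{b{\left(V{\left(-9,-26 \right)},77 \right)}} + l{\left(Z,-634 \right)} = \frac{1}{77} - 73 = - \frac{5620}{77}$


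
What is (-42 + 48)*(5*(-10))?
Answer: -300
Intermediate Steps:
(-42 + 48)*(5*(-10)) = 6*(-50) = -300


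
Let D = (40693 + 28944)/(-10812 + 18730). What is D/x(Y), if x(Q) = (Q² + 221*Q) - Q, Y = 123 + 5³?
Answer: 69637/918994752 ≈ 7.5775e-5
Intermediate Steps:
Y = 248 (Y = 123 + 125 = 248)
x(Q) = Q² + 220*Q
D = 69637/7918 ≈ 8.7948
D/x(Y) = 69637/(7918*((248*(220 + 248)))) = 69637/(7918*((248*468))) = (69637/7918)/116064 = (69637/7918)*(1/116064) = 69637/918994752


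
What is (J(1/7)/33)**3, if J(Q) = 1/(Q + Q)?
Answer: 343/287496 ≈ 0.0011931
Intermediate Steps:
J(Q) = 1/(2*Q)
(J(1/7)/33)**3 = ((1/(2*(1/7)))/33)**3 = ((1/(2*(1/7)))*(1/33))**3 = (((1/2)*7)*(1/33))**3 = ((7/2)*(1/33))**3 = (7/66)**3 = 343/287496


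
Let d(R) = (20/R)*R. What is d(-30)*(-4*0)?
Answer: 0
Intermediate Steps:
d(R) = 20
d(-30)*(-4*0) = 20*(-4*0) = 20*0 = 0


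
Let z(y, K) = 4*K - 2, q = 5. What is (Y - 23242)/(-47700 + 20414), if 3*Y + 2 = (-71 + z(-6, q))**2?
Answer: 66919/81858 ≈ 0.81750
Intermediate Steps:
z(y, K) = -2 + 4*K
Y = 2807/3 (Y = -2/3 + (-71 + (-2 + 4*5))**2/3 = -2/3 + (-71 + (-2 + 20))**2/3 = -2/3 + (-71 + 18)**2/3 = -2/3 + (1/3)*(-53)**2 = -2/3 + (1/3)*2809 = -2/3 + 2809/3 = 2807/3 ≈ 935.67)
(Y - 23242)/(-47700 + 20414) = (2807/3 - 23242)/(-47700 + 20414) = -66919/3/(-27286) = -66919/3*(-1/27286) = 66919/81858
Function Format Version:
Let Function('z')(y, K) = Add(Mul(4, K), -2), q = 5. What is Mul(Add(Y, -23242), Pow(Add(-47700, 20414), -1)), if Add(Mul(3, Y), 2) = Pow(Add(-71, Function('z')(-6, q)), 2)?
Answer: Rational(66919, 81858) ≈ 0.81750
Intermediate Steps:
Function('z')(y, K) = Add(-2, Mul(4, K))
Y = Rational(2807, 3) (Y = Add(Rational(-2, 3), Mul(Rational(1, 3), Pow(Add(-71, Add(-2, Mul(4, 5))), 2))) = Add(Rational(-2, 3), Mul(Rational(1, 3), Pow(Add(-71, Add(-2, 20)), 2))) = Add(Rational(-2, 3), Mul(Rational(1, 3), Pow(Add(-71, 18), 2))) = Add(Rational(-2, 3), Mul(Rational(1, 3), Pow(-53, 2))) = Add(Rational(-2, 3), Mul(Rational(1, 3), 2809)) = Add(Rational(-2, 3), Rational(2809, 3)) = Rational(2807, 3) ≈ 935.67)
Mul(Add(Y, -23242), Pow(Add(-47700, 20414), -1)) = Mul(Add(Rational(2807, 3), -23242), Pow(Add(-47700, 20414), -1)) = Mul(Rational(-66919, 3), Pow(-27286, -1)) = Mul(Rational(-66919, 3), Rational(-1, 27286)) = Rational(66919, 81858)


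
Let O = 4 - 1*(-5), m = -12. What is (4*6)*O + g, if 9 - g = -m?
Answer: 213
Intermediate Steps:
O = 9 (O = 4 + 5 = 9)
g = -3 (g = 9 - (-1)*(-12) = 9 - 1*12 = 9 - 12 = -3)
(4*6)*O + g = (4*6)*9 - 3 = 24*9 - 3 = 216 - 3 = 213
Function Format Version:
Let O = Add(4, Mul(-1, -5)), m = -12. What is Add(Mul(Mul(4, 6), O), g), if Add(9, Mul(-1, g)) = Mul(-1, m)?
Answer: 213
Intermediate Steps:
O = 9 (O = Add(4, 5) = 9)
g = -3 (g = Add(9, Mul(-1, Mul(-1, -12))) = Add(9, Mul(-1, 12)) = Add(9, -12) = -3)
Add(Mul(Mul(4, 6), O), g) = Add(Mul(Mul(4, 6), 9), -3) = Add(Mul(24, 9), -3) = Add(216, -3) = 213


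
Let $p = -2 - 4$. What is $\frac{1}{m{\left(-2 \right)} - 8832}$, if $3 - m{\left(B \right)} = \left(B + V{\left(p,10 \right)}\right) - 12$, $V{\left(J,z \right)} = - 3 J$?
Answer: $- \frac{1}{8833} \approx -0.00011321$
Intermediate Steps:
$p = -6$ ($p = -2 - 4 = -6$)
$m{\left(B \right)} = -3 - B$ ($m{\left(B \right)} = 3 - \left(\left(B - -18\right) - 12\right) = 3 - \left(\left(B + 18\right) - 12\right) = 3 - \left(\left(18 + B\right) - 12\right) = 3 - \left(6 + B\right) = -3 - B$)
$\frac{1}{m{\left(-2 \right)} - 8832} = \frac{1}{\left(-3 - -2\right) - 8832} = \frac{1}{\left(-3 + 2\right) - 8832} = \frac{1}{-1 - 8832} = \frac{1}{-8833} = - \frac{1}{8833}$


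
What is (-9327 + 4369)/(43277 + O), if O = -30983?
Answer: -2479/6147 ≈ -0.40329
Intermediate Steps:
(-9327 + 4369)/(43277 + O) = (-9327 + 4369)/(43277 - 30983) = -4958/12294 = -4958*1/12294 = -2479/6147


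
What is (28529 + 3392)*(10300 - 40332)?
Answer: -958651472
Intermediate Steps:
(28529 + 3392)*(10300 - 40332) = 31921*(-30032) = -958651472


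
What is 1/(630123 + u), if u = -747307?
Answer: -1/117184 ≈ -8.5336e-6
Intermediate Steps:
1/(630123 + u) = 1/(630123 - 747307) = 1/(-117184) = -1/117184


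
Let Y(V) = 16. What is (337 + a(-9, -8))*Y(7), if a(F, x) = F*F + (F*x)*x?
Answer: -2528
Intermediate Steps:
a(F, x) = F² + F*x²
(337 + a(-9, -8))*Y(7) = (337 - 9*(-9 + (-8)²))*16 = (337 - 9*(-9 + 64))*16 = (337 - 9*55)*16 = (337 - 495)*16 = -158*16 = -2528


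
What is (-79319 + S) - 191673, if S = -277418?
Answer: -548410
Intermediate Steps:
(-79319 + S) - 191673 = (-79319 - 277418) - 191673 = -356737 - 191673 = -548410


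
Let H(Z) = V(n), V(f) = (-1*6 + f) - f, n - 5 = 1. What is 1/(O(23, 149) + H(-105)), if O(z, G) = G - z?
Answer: 1/120 ≈ 0.0083333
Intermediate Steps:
n = 6 (n = 5 + 1 = 6)
V(f) = -6 (V(f) = (-6 + f) - f = -6)
H(Z) = -6
1/(O(23, 149) + H(-105)) = 1/((149 - 1*23) - 6) = 1/((149 - 23) - 6) = 1/(126 - 6) = 1/120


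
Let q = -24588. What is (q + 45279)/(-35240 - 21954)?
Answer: -20691/57194 ≈ -0.36177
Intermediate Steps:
(q + 45279)/(-35240 - 21954) = (-24588 + 45279)/(-35240 - 21954) = 20691/(-57194) = 20691*(-1/57194) = -20691/57194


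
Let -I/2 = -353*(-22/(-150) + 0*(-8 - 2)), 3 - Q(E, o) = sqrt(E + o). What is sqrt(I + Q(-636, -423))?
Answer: sqrt(23973 - 225*I*sqrt(1059))/15 ≈ 10.439 - 1.5587*I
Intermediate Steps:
Q(E, o) = 3 - sqrt(E + o)
I = 7766/75 (I = -(-706)*(-22/(-150) + 0*(-8 - 2)) = -(-706)*(-22*(-1/150) + 0*(-10)) = -(-706)*(11/75 + 0) = -(-706)*11/75 = -2*(-3883/75) = 7766/75 ≈ 103.55)
sqrt(I + Q(-636, -423)) = sqrt(7766/75 + (3 - sqrt(-636 - 423))) = sqrt(7766/75 + (3 - sqrt(-1059))) = sqrt(7766/75 + (3 - I*sqrt(1059))) = sqrt(7991/75 - I*sqrt(1059))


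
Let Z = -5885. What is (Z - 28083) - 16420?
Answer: -50388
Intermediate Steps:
(Z - 28083) - 16420 = (-5885 - 28083) - 16420 = -33968 - 16420 = -50388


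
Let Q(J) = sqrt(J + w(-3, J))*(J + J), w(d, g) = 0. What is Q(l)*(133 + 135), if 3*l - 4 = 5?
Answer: 1608*sqrt(3) ≈ 2785.1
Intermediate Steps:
l = 3 (l = 4/3 + (1/3)*5 = 4/3 + 5/3 = 3)
Q(J) = 2*J**(3/2) (Q(J) = sqrt(J + 0)*(J + J) = sqrt(J)*(2*J) = 2*J**(3/2))
Q(l)*(133 + 135) = (2*3**(3/2))*(133 + 135) = (2*(3*sqrt(3)))*268 = (6*sqrt(3))*268 = 1608*sqrt(3)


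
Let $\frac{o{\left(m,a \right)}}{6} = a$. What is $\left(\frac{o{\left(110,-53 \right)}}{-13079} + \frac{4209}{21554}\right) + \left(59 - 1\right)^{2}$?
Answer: $\frac{948389536507}{281904766} \approx 3364.2$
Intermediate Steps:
$o{\left(m,a \right)} = 6 a$
$\left(\frac{o{\left(110,-53 \right)}}{-13079} + \frac{4209}{21554}\right) + \left(59 - 1\right)^{2} = \left(\frac{6 \left(-53\right)}{-13079} + \frac{4209}{21554}\right) + \left(59 - 1\right)^{2} = \left(\left(-318\right) \left(- \frac{1}{13079}\right) + 4209 \cdot \frac{1}{21554}\right) + 58^{2} = \left(\frac{318}{13079} + \frac{4209}{21554}\right) + 3364 = \frac{61903683}{281904766} + 3364 = \frac{948389536507}{281904766}$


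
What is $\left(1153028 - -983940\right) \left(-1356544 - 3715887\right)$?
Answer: $-10839622729208$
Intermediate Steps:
$\left(1153028 - -983940\right) \left(-1356544 - 3715887\right) = \left(1153028 + 983940\right) \left(-5072431\right) = 2136968 \left(-5072431\right) = -10839622729208$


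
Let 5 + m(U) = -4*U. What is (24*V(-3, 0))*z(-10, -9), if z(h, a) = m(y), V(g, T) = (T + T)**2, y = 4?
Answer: 0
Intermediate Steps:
m(U) = -5 - 4*U
V(g, T) = 4*T**2 (V(g, T) = (2*T)**2 = 4*T**2)
z(h, a) = -21 (z(h, a) = -5 - 4*4 = -5 - 16 = -21)
(24*V(-3, 0))*z(-10, -9) = (24*(4*0**2))*(-21) = (24*(4*0))*(-21) = (24*0)*(-21) = 0*(-21) = 0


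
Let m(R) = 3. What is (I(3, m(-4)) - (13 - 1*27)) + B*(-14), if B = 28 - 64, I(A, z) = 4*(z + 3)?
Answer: 542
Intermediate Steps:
I(A, z) = 12 + 4*z (I(A, z) = 4*(3 + z) = 12 + 4*z)
B = -36
(I(3, m(-4)) - (13 - 1*27)) + B*(-14) = ((12 + 4*3) - (13 - 1*27)) - 36*(-14) = ((12 + 12) - (13 - 27)) + 504 = (24 - 1*(-14)) + 504 = (24 + 14) + 504 = 38 + 504 = 542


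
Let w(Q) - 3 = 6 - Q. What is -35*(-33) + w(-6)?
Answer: 1170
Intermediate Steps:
w(Q) = 9 - Q (w(Q) = 3 + (6 - Q) = 9 - Q)
-35*(-33) + w(-6) = -35*(-33) + (9 - 1*(-6)) = 1155 + (9 + 6) = 1155 + 15 = 1170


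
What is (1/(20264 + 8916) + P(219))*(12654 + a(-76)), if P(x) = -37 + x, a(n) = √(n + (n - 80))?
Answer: 33601184847/14590 + 5310761*I*√58/14590 ≈ 2.303e+6 + 2772.1*I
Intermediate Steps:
a(n) = √(-80 + 2*n) (a(n) = √(n + (-80 + n)) = √(-80 + 2*n))
(1/(20264 + 8916) + P(219))*(12654 + a(-76)) = (1/(20264 + 8916) + (-37 + 219))*(12654 + √(-80 + 2*(-76))) = (1/29180 + 182)*(12654 + √(-80 - 152)) = (1/29180 + 182)*(12654 + √(-232)) = 5310761*(12654 + 2*I*√58)/29180 = 33601184847/14590 + 5310761*I*√58/14590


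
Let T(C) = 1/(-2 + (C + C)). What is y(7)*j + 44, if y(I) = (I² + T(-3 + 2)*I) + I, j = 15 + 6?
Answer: 4733/4 ≈ 1183.3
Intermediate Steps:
j = 21
T(C) = 1/(-2 + 2*C)
y(I) = I² + 3*I/4 (y(I) = (I² + (1/(2*(-1 + (-3 + 2))))*I) + I = (I² + (1/(2*(-1 - 1)))*I) + I = (I² + ((½)/(-2))*I) + I = (I² + ((½)*(-½))*I) + I = (I² - I/4) + I = I² + 3*I/4)
y(7)*j + 44 = ((¼)*7*(3 + 4*7))*21 + 44 = ((¼)*7*(3 + 28))*21 + 44 = ((¼)*7*31)*21 + 44 = (217/4)*21 + 44 = 4557/4 + 44 = 4733/4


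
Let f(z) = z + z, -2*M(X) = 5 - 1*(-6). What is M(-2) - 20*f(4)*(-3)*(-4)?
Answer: -3851/2 ≈ -1925.5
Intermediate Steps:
M(X) = -11/2 (M(X) = -(5 - 1*(-6))/2 = -(5 + 6)/2 = -1/2*11 = -11/2)
f(z) = 2*z
M(-2) - 20*f(4)*(-3)*(-4) = -11/2 - 20*(2*4)*(-3)*(-4) = -11/2 - 20*8*(-3)*(-4) = -11/2 - (-480)*(-4) = -11/2 - 20*96 = -11/2 - 1920 = -3851/2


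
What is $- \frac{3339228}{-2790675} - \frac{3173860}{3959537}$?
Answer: $\frac{1454861687312}{3683260305825} \approx 0.39499$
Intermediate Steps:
$- \frac{3339228}{-2790675} - \frac{3173860}{3959537} = \left(-3339228\right) \left(- \frac{1}{2790675}\right) - \frac{3173860}{3959537} = \frac{1113076}{930225} - \frac{3173860}{3959537} = \frac{1454861687312}{3683260305825}$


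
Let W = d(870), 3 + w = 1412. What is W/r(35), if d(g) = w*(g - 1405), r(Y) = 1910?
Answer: -150763/382 ≈ -394.67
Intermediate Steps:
w = 1409 (w = -3 + 1412 = 1409)
d(g) = -1979645 + 1409*g (d(g) = 1409*(g - 1405) = 1409*(-1405 + g) = -1979645 + 1409*g)
W = -753815 (W = -1979645 + 1409*870 = -1979645 + 1225830 = -753815)
W/r(35) = -753815/1910 = -753815*1/1910 = -150763/382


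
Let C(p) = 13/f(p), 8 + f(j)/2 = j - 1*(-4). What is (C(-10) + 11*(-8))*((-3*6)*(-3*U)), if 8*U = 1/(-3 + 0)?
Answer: 22293/112 ≈ 199.04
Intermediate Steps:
f(j) = -8 + 2*j (f(j) = -16 + 2*(j - 1*(-4)) = -16 + 2*(j + 4) = -16 + 2*(4 + j) = -16 + (8 + 2*j) = -8 + 2*j)
C(p) = 13/(-8 + 2*p)
U = -1/24 (U = 1/(8*(-3 + 0)) = (⅛)/(-3) = (⅛)*(-⅓) = -1/24 ≈ -0.041667)
(C(-10) + 11*(-8))*((-3*6)*(-3*U)) = (13/(2*(-4 - 10)) + 11*(-8))*((-3*6)*(-3*(-1/24))) = ((13/2)/(-14) - 88)*(-18*⅛) = ((13/2)*(-1/14) - 88)*(-9/4) = (-13/28 - 88)*(-9/4) = -2477/28*(-9/4) = 22293/112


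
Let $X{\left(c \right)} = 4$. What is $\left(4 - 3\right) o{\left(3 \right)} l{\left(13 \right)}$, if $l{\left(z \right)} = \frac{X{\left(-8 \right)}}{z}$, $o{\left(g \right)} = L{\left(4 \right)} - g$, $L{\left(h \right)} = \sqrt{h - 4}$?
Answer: $- \frac{12}{13} \approx -0.92308$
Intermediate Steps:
$L{\left(h \right)} = \sqrt{-4 + h}$
$o{\left(g \right)} = - g$ ($o{\left(g \right)} = \sqrt{-4 + 4} - g = \sqrt{0} - g = 0 - g = - g$)
$l{\left(z \right)} = \frac{4}{z}$
$\left(4 - 3\right) o{\left(3 \right)} l{\left(13 \right)} = \left(4 - 3\right) \left(\left(-1\right) 3\right) \frac{4}{13} = \left(4 - 3\right) \left(-3\right) 4 \cdot \frac{1}{13} = 1 \left(-3\right) \frac{4}{13} = \left(-3\right) \frac{4}{13} = - \frac{12}{13}$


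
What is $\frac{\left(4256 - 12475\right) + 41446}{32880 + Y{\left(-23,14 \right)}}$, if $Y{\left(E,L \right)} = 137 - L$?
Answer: $\frac{33227}{33003} \approx 1.0068$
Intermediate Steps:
$\frac{\left(4256 - 12475\right) + 41446}{32880 + Y{\left(-23,14 \right)}} = \frac{\left(4256 - 12475\right) + 41446}{32880 + \left(137 - 14\right)} = \frac{-8219 + 41446}{32880 + 123} = \frac{33227}{33003}$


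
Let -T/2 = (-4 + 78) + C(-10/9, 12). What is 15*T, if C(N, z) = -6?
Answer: -2040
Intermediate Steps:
T = -136 (T = -2*((-4 + 78) - 6) = -2*(74 - 6) = -2*68 = -136)
15*T = 15*(-136) = -2040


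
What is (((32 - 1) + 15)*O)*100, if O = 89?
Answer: 409400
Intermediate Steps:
(((32 - 1) + 15)*O)*100 = (((32 - 1) + 15)*89)*100 = ((31 + 15)*89)*100 = (46*89)*100 = 4094*100 = 409400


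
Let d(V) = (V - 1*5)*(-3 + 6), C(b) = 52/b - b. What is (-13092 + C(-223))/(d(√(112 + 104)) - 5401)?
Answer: 1942881003/817604747 + 25828551*√6/3270418988 ≈ 2.3957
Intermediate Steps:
C(b) = -b + 52/b
d(V) = -15 + 3*V (d(V) = (V - 5)*3 = (-5 + V)*3 = -15 + 3*V)
(-13092 + C(-223))/(d(√(112 + 104)) - 5401) = (-13092 + (-1*(-223) + 52/(-223)))/((-15 + 3*√(112 + 104)) - 5401) = (-13092 + (223 + 52*(-1/223)))/((-15 + 3*√216) - 5401) = (-13092 + (223 - 52/223))/((-15 + 3*(6*√6)) - 5401) = (-13092 + 49677/223)/((-15 + 18*√6) - 5401) = -2869839/(223*(-5416 + 18*√6))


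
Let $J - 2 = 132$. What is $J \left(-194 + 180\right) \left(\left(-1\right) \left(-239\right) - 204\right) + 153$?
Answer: $-65507$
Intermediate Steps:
$J = 134$ ($J = 2 + 132 = 134$)
$J \left(-194 + 180\right) \left(\left(-1\right) \left(-239\right) - 204\right) + 153 = 134 \left(-194 + 180\right) \left(\left(-1\right) \left(-239\right) - 204\right) + 153 = 134 \left(- 14 \left(239 - 204\right)\right) + 153 = 134 \left(\left(-14\right) 35\right) + 153 = 134 \left(-490\right) + 153 = -65660 + 153 = -65507$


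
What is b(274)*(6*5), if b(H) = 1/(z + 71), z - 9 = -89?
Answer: -10/3 ≈ -3.3333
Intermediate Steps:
z = -80 (z = 9 - 89 = -80)
b(H) = -⅑ (b(H) = 1/(-80 + 71) = 1/(-9) = -⅑)
b(274)*(6*5) = -2*5/3 = -⅑*30 = -10/3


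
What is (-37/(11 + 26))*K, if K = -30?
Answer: 30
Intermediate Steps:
(-37/(11 + 26))*K = (-37/(11 + 26))*(-30) = (-37/37)*(-30) = ((1/37)*(-37))*(-30) = -1*(-30) = 30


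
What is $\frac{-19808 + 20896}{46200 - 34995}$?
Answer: $\frac{1088}{11205} \approx 0.0971$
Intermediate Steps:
$\frac{-19808 + 20896}{46200 - 34995} = \frac{1088}{11205}$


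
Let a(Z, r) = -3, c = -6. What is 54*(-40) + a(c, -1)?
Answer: -2163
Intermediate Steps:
54*(-40) + a(c, -1) = 54*(-40) - 3 = -2160 - 3 = -2163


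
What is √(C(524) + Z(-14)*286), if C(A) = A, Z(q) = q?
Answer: 2*I*√870 ≈ 58.992*I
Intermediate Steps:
√(C(524) + Z(-14)*286) = √(524 - 14*286) = √(524 - 4004) = √(-3480) = 2*I*√870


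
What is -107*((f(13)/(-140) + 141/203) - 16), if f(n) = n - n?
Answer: 332449/203 ≈ 1637.7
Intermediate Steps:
f(n) = 0
-107*((f(13)/(-140) + 141/203) - 16) = -107*((0/(-140) + 141/203) - 16) = -107*((0*(-1/140) + 141*(1/203)) - 16) = -107*((0 + 141/203) - 16) = -107*(141/203 - 16) = -107*(-3107/203) = 332449/203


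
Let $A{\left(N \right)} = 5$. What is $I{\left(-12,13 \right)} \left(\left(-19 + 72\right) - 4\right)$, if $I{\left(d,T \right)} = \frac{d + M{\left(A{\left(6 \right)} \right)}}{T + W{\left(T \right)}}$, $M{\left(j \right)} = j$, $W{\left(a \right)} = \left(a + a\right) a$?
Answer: $- \frac{343}{351} \approx -0.97721$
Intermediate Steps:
$W{\left(a \right)} = 2 a^{2}$ ($W{\left(a \right)} = 2 a a = 2 a^{2}$)
$I{\left(d,T \right)} = \frac{5 + d}{T + 2 T^{2}}$ ($I{\left(d,T \right)} = \frac{d + 5}{T + 2 T^{2}} = \frac{5 + d}{T + 2 T^{2}}$)
$I{\left(-12,13 \right)} \left(\left(-19 + 72\right) - 4\right) = \frac{5 - 12}{13 \left(1 + 2 \cdot 13\right)} \left(\left(-19 + 72\right) - 4\right) = \frac{1}{13} \frac{1}{1 + 26} \left(-7\right) \left(53 - 4\right) = \frac{1}{13} \cdot \frac{1}{27} \left(-7\right) 49 = \left(- \frac{7}{351}\right) 49 = - \frac{343}{351}$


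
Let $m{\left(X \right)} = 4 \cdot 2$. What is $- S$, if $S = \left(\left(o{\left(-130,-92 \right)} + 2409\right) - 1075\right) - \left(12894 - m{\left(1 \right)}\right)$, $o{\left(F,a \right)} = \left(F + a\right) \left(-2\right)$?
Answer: $11108$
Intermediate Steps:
$m{\left(X \right)} = 8$
$o{\left(F,a \right)} = - 2 F - 2 a$
$S = -11108$ ($S = \left(\left(\left(\left(-2\right) \left(-130\right) - -184\right) + 2409\right) - 1075\right) - \left(12894 - 8\right) = \left(\left(\left(260 + 184\right) + 2409\right) - 1075\right) - \left(12894 - 8\right) = \left(\left(444 + 2409\right) - 1075\right) - 12886 = \left(2853 - 1075\right) - 12886 = 1778 - 12886 = -11108$)
$- S = \left(-1\right) \left(-11108\right) = 11108$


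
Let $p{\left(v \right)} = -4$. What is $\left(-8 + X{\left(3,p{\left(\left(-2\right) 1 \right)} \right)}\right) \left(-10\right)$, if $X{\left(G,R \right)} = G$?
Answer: $50$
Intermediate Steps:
$\left(-8 + X{\left(3,p{\left(\left(-2\right) 1 \right)} \right)}\right) \left(-10\right) = \left(-8 + 3\right) \left(-10\right) = \left(-5\right) \left(-10\right) = 50$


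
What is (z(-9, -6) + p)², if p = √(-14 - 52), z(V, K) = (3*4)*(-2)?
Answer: (24 - I*√66)² ≈ 510.0 - 389.95*I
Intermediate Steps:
z(V, K) = -24 (z(V, K) = 12*(-2) = -24)
p = I*√66 (p = √(-66) = I*√66 ≈ 8.124*I)
(z(-9, -6) + p)² = (-24 + I*√66)²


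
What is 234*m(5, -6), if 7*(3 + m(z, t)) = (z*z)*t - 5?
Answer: -41184/7 ≈ -5883.4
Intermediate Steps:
m(z, t) = -26/7 + t*z²/7 (m(z, t) = -3 + ((z*z)*t - 5)/7 = -3 + (z²*t - 5)/7 = -3 + (t*z² - 5)/7 = -3 + (-5 + t*z²)/7 = -3 + (-5/7 + t*z²/7) = -26/7 + t*z²/7)
234*m(5, -6) = 234*(-26/7 + (⅐)*(-6)*5²) = 234*(-26/7 + (⅐)*(-6)*25) = 234*(-26/7 - 150/7) = 234*(-176/7) = -41184/7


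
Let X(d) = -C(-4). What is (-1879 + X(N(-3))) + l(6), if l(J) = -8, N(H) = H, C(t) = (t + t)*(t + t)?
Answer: -1951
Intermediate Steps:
C(t) = 4*t**2 (C(t) = (2*t)*(2*t) = 4*t**2)
X(d) = -64 (X(d) = -4*(-4)**2 = -4*16 = -1*64 = -64)
(-1879 + X(N(-3))) + l(6) = (-1879 - 64) - 8 = -1943 - 8 = -1951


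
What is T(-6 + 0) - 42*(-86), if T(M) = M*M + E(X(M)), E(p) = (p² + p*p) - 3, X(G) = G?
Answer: 3717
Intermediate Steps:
E(p) = -3 + 2*p² (E(p) = (p² + p²) - 3 = 2*p² - 3 = -3 + 2*p²)
T(M) = -3 + 3*M² (T(M) = M*M + (-3 + 2*M²) = M² + (-3 + 2*M²) = -3 + 3*M²)
T(-6 + 0) - 42*(-86) = (-3 + 3*(-6 + 0)²) - 42*(-86) = (-3 + 3*(-6)²) + 3612 = (-3 + 3*36) + 3612 = (-3 + 108) + 3612 = 105 + 3612 = 3717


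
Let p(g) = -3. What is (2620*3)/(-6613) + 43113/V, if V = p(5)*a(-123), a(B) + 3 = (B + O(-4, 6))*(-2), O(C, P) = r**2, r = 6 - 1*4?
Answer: -96882523/1554055 ≈ -62.342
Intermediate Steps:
r = 2 (r = 6 - 4 = 2)
O(C, P) = 4 (O(C, P) = 2**2 = 4)
a(B) = -11 - 2*B (a(B) = -3 + (B + 4)*(-2) = -3 + (4 + B)*(-2) = -3 + (-8 - 2*B) = -11 - 2*B)
V = -705 (V = -3*(-11 - 2*(-123)) = -3*(-11 + 246) = -3*235 = -705)
(2620*3)/(-6613) + 43113/V = (2620*3)/(-6613) + 43113/(-705) = 7860*(-1/6613) + 43113*(-1/705) = -7860/6613 - 14371/235 = -96882523/1554055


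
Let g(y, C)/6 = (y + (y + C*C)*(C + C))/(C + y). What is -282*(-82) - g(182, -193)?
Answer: -86434740/11 ≈ -7.8577e+6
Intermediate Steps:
g(y, C) = 6*(y + 2*C*(y + C**2))/(C + y) (g(y, C) = 6*((y + (y + C*C)*(C + C))/(C + y)) = 6*((y + (y + C**2)*(2*C))/(C + y)) = 6*((y + 2*C*(y + C**2))/(C + y)) = 6*(y + 2*C*(y + C**2))/(C + y))
-282*(-82) - g(182, -193) = -282*(-82) - 6*(182 + 2*(-193)**3 + 2*(-193)*182)/(-193 + 182) = 23124 - 6*(182 + 2*(-7189057) - 70252)/(-11) = 23124 - 6*(-1)*(182 - 14378114 - 70252)/11 = 23124 - 6*(-1)*(-14448184)/11 = 23124 - 1*86689104/11 = 23124 - 86689104/11 = -86434740/11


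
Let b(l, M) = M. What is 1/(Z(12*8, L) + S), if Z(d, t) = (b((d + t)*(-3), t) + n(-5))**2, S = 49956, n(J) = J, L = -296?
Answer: 1/140557 ≈ 7.1145e-6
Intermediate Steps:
Z(d, t) = (-5 + t)**2 (Z(d, t) = (t - 5)**2 = (-5 + t)**2)
1/(Z(12*8, L) + S) = 1/((-5 - 296)**2 + 49956) = 1/((-301)**2 + 49956) = 1/(90601 + 49956) = 1/140557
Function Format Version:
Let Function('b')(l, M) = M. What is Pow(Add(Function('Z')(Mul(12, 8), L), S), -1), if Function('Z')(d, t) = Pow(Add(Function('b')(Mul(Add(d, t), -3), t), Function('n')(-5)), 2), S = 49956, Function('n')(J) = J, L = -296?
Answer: Rational(1, 140557) ≈ 7.1145e-6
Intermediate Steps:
Function('Z')(d, t) = Pow(Add(-5, t), 2) (Function('Z')(d, t) = Pow(Add(t, -5), 2) = Pow(Add(-5, t), 2))
Pow(Add(Function('Z')(Mul(12, 8), L), S), -1) = Pow(Add(Pow(Add(-5, -296), 2), 49956), -1) = Pow(Add(Pow(-301, 2), 49956), -1) = Pow(Add(90601, 49956), -1) = Pow(140557, -1) = Rational(1, 140557)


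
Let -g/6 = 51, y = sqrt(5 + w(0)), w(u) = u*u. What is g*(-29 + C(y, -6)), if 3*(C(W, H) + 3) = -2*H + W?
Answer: 8568 - 102*sqrt(5) ≈ 8339.9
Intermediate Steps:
w(u) = u**2
y = sqrt(5) (y = sqrt(5 + 0**2) = sqrt(5 + 0) = sqrt(5) ≈ 2.2361)
C(W, H) = -3 - 2*H/3 + W/3 (C(W, H) = -3 + (-2*H + W)/3 = -3 + (W - 2*H)/3 = -3 + (-2*H/3 + W/3) = -3 - 2*H/3 + W/3)
g = -306 (g = -6*51 = -306)
g*(-29 + C(y, -6)) = -306*(-29 + (-3 - 2/3*(-6) + sqrt(5)/3)) = -306*(-29 + (-3 + 4 + sqrt(5)/3)) = -306*(-29 + (1 + sqrt(5)/3)) = -306*(-28 + sqrt(5)/3) = 8568 - 102*sqrt(5)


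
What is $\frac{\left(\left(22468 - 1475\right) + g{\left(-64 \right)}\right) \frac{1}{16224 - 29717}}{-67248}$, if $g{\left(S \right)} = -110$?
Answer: $\frac{6961}{302459088} \approx 2.3015 \cdot 10^{-5}$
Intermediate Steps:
$\frac{\left(\left(22468 - 1475\right) + g{\left(-64 \right)}\right) \frac{1}{16224 - 29717}}{-67248} = \frac{\left(\left(22468 - 1475\right) - 110\right) \frac{1}{16224 - 29717}}{-67248} = \frac{\left(22468 - 1475\right) - 110}{-13493} \left(- \frac{1}{67248}\right) = \left(20993 - 110\right) \left(- \frac{1}{13493}\right) \left(- \frac{1}{67248}\right) = 20883 \left(- \frac{1}{13493}\right) \left(- \frac{1}{67248}\right) = \left(- \frac{20883}{13493}\right) \left(- \frac{1}{67248}\right) = \frac{6961}{302459088}$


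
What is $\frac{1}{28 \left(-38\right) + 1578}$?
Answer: $\frac{1}{514} \approx 0.0019455$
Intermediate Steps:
$\frac{1}{28 \left(-38\right) + 1578} = \frac{1}{-1064 + 1578} = \frac{1}{514}$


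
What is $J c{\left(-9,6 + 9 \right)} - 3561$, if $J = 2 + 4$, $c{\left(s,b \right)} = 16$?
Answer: $-3465$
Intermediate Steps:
$J = 6$
$J c{\left(-9,6 + 9 \right)} - 3561 = 6 \cdot 16 - 3561 = 96 - 3561 = -3465$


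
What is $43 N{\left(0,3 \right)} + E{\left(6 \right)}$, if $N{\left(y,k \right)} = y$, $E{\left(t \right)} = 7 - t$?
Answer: $1$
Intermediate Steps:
$43 N{\left(0,3 \right)} + E{\left(6 \right)} = 43 \cdot 0 + \left(7 - 6\right) = 0 + \left(7 - 6\right) = 0 + 1 = 1$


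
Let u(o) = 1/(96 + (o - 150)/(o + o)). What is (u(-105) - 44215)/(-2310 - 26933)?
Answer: 60176601/39799723 ≈ 1.5120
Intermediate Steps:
u(o) = 1/(96 + (-150 + o)/(2*o)) (u(o) = 1/(96 + (-150 + o)/((2*o))) = 1/(96 + (-150 + o)*(1/(2*o))) = 1/(96 + (-150 + o)/(2*o)))
(u(-105) - 44215)/(-2310 - 26933) = (2*(-105)/(-150 + 193*(-105)) - 44215)/(-2310 - 26933) = (2*(-105)/(-150 - 20265) - 44215)/(-29243) = (2*(-105)/(-20415) - 44215)*(-1/29243) = (2*(-105)*(-1/20415) - 44215)*(-1/29243) = (14/1361 - 44215)*(-1/29243) = -60176601/1361*(-1/29243) = 60176601/39799723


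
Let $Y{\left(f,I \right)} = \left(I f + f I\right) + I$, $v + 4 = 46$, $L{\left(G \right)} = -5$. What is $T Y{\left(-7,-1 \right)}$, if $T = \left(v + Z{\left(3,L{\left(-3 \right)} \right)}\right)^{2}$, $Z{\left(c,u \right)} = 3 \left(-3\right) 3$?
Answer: $2925$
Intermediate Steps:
$v = 42$ ($v = -4 + 46 = 42$)
$Z{\left(c,u \right)} = -27$ ($Z{\left(c,u \right)} = \left(-9\right) 3 = -27$)
$T = 225$ ($T = \left(42 - 27\right)^{2} = 15^{2} = 225$)
$Y{\left(f,I \right)} = I + 2 I f$ ($Y{\left(f,I \right)} = \left(I f + I f\right) + I = 2 I f + I = I + 2 I f$)
$T Y{\left(-7,-1 \right)} = 225 \left(- (1 + 2 \left(-7\right))\right) = 225 \left(- (1 - 14)\right) = 225 \left(\left(-1\right) \left(-13\right)\right) = 225 \cdot 13 = 2925$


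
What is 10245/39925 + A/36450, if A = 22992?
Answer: 8609239/9701775 ≈ 0.88739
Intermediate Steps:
10245/39925 + A/36450 = 10245/39925 + 22992/36450 = 10245*(1/39925) + 22992*(1/36450) = 2049/7985 + 3832/6075 = 8609239/9701775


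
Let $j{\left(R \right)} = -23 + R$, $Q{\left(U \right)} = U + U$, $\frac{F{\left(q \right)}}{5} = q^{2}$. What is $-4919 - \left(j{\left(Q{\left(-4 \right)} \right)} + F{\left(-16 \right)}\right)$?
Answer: $-6168$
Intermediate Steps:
$F{\left(q \right)} = 5 q^{2}$
$Q{\left(U \right)} = 2 U$
$-4919 - \left(j{\left(Q{\left(-4 \right)} \right)} + F{\left(-16 \right)}\right) = -4919 - \left(\left(-23 + 2 \left(-4\right)\right) + 5 \left(-16\right)^{2}\right) = -4919 - \left(\left(-23 - 8\right) + 5 \cdot 256\right) = -4919 - \left(-31 + 1280\right) = -4919 - 1249 = -6168$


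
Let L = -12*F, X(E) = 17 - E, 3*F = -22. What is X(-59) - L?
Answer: -12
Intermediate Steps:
F = -22/3 (F = (1/3)*(-22) = -22/3 ≈ -7.3333)
L = 88 (L = -12*(-22/3) = 88)
X(-59) - L = (17 - 1*(-59)) - 1*88 = (17 + 59) - 88 = 76 - 88 = -12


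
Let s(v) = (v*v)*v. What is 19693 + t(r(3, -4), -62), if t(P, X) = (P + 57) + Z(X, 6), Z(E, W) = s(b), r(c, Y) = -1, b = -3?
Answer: 19722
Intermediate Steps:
s(v) = v³ (s(v) = v²*v = v³)
Z(E, W) = -27 (Z(E, W) = (-3)³ = -27)
t(P, X) = 30 + P (t(P, X) = (P + 57) - 27 = (57 + P) - 27 = 30 + P)
19693 + t(r(3, -4), -62) = 19693 + (30 - 1) = 19693 + 29 = 19722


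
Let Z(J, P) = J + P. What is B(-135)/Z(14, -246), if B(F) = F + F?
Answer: 135/116 ≈ 1.1638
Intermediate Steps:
B(F) = 2*F
B(-135)/Z(14, -246) = (2*(-135))/(14 - 246) = -270/(-232) = -270*(-1/232) = 135/116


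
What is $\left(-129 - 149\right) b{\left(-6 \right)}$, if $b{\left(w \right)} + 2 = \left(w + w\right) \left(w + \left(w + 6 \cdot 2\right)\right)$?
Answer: $556$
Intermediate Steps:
$b{\left(w \right)} = -2 + 2 w \left(12 + 2 w\right)$ ($b{\left(w \right)} = -2 + \left(w + w\right) \left(w + \left(w + 6 \cdot 2\right)\right) = -2 + 2 w \left(w + \left(w + 12\right)\right) = -2 + 2 w \left(w + \left(12 + w\right)\right) = -2 + 2 w \left(12 + 2 w\right)$)
$\left(-129 - 149\right) b{\left(-6 \right)} = \left(-129 - 149\right) \left(-2 + 4 \left(-6\right)^{2} + 24 \left(-6\right)\right) = - 278 \left(-2 + 4 \cdot 36 - 144\right) = - 278 \left(-2 + 144 - 144\right) = \left(-278\right) \left(-2\right) = 556$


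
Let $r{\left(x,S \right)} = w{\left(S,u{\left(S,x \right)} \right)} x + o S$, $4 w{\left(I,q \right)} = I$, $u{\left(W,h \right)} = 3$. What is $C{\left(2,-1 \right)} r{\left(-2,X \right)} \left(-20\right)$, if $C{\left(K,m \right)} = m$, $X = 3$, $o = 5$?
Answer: $270$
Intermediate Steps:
$w{\left(I,q \right)} = \frac{I}{4}$
$r{\left(x,S \right)} = 5 S + \frac{S x}{4}$ ($r{\left(x,S \right)} = \frac{S}{4} x + 5 S = \frac{S x}{4} + 5 S = 5 S + \frac{S x}{4}$)
$C{\left(2,-1 \right)} r{\left(-2,X \right)} \left(-20\right) = - \frac{3 \left(20 - 2\right)}{4} \left(-20\right) = - \frac{3 \cdot 18}{4} \left(-20\right) = \left(-1\right) \frac{27}{2} \left(-20\right) = \left(- \frac{27}{2}\right) \left(-20\right) = 270$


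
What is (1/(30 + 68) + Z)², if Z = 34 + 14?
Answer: 22137025/9604 ≈ 2305.0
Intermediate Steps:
Z = 48
(1/(30 + 68) + Z)² = (1/(30 + 68) + 48)² = (1/98 + 48)² = (4705/98)² = 22137025/9604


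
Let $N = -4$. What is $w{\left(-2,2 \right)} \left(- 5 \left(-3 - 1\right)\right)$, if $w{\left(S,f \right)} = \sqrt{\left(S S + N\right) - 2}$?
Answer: $20 i \sqrt{2} \approx 28.284 i$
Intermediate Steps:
$w{\left(S,f \right)} = \sqrt{-6 + S^{2}}$ ($w{\left(S,f \right)} = \sqrt{\left(S S - 4\right) - 2} = \sqrt{\left(S^{2} - 4\right) - 2} = \sqrt{\left(-4 + S^{2}\right) - 2} = \sqrt{-6 + S^{2}}$)
$w{\left(-2,2 \right)} \left(- 5 \left(-3 - 1\right)\right) = \sqrt{-6 + \left(-2\right)^{2}} \left(- 5 \left(-3 - 1\right)\right) = \sqrt{-6 + 4} \left(\left(-5\right) \left(-4\right)\right) = \sqrt{-2} \cdot 20 = i \sqrt{2} \cdot 20 = 20 i \sqrt{2}$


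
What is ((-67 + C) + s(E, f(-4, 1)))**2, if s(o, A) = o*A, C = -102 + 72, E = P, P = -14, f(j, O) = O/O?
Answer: 12321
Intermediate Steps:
f(j, O) = 1
E = -14
C = -30
s(o, A) = A*o
((-67 + C) + s(E, f(-4, 1)))**2 = ((-67 - 30) + 1*(-14))**2 = (-97 - 14)**2 = (-111)**2 = 12321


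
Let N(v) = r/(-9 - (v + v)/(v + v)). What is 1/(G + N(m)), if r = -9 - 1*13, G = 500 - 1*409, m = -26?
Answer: 5/466 ≈ 0.010730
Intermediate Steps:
G = 91 (G = 500 - 409 = 91)
r = -22 (r = -9 - 13 = -22)
N(v) = 11/5 (N(v) = -22/(-9 - (v + v)/(v + v)) = -22/(-9 - 2*v/(2*v)) = -22/(-9 - 2*v*1/(2*v)) = -22/(-9 - 1*1) = -22/(-9 - 1) = -22/(-10) = -22*(-1/10) = 11/5)
1/(G + N(m)) = 1/(91 + 11/5) = 1/(466/5) = 5/466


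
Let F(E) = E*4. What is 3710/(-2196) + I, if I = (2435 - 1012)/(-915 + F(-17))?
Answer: -3385919/1079334 ≈ -3.1370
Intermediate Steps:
F(E) = 4*E
I = -1423/983 (I = (2435 - 1012)/(-915 + 4*(-17)) = 1423/(-915 - 68) = 1423/(-983) = 1423*(-1/983) = -1423/983 ≈ -1.4476)
3710/(-2196) + I = 3710/(-2196) - 1423/983 = 3710*(-1/2196) - 1423/983 = -1855/1098 - 1423/983 = -3385919/1079334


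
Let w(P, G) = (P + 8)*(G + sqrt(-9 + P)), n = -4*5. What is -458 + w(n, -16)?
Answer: -266 - 12*I*sqrt(29) ≈ -266.0 - 64.622*I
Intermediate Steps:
n = -20
w(P, G) = (8 + P)*(G + sqrt(-9 + P))
-458 + w(n, -16) = -458 + (8*(-16) + 8*sqrt(-9 - 20) - 16*(-20) - 20*sqrt(-9 - 20)) = -458 + (-128 + 8*sqrt(-29) + 320 - 20*I*sqrt(29)) = -458 + (-128 + 8*(I*sqrt(29)) + 320 - 20*I*sqrt(29)) = -458 + (-128 + 8*I*sqrt(29) + 320 - 20*I*sqrt(29)) = -458 + (192 - 12*I*sqrt(29)) = -266 - 12*I*sqrt(29)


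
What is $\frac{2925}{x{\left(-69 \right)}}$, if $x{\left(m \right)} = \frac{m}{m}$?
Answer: $2925$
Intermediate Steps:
$x{\left(m \right)} = 1$
$\frac{2925}{x{\left(-69 \right)}} = \frac{2925}{1} = 2925 \cdot 1 = 2925$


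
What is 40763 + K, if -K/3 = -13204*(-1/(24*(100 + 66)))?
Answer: 13530015/332 ≈ 40753.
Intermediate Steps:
K = -3301/332 (K = -(-39612)/((-24*(100 + 66))) = -(-39612)/((-24*166)) = -(-39612)/(-3984) = -(-39612)*(-1)/3984 = -3*3301/996 = -3301/332 ≈ -9.9428)
40763 + K = 40763 - 3301/332 = 13530015/332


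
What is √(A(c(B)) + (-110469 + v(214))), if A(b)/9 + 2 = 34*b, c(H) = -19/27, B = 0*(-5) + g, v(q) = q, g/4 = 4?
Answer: I*√994395/3 ≈ 332.4*I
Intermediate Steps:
g = 16 (g = 4*4 = 16)
B = 16 (B = 0*(-5) + 16 = 0 + 16 = 16)
c(H) = -19/27 (c(H) = -19*1/27 = -19/27)
A(b) = -18 + 306*b (A(b) = -18 + 9*(34*b) = -18 + 306*b)
√(A(c(B)) + (-110469 + v(214))) = √((-18 + 306*(-19/27)) + (-110469 + 214)) = √((-18 - 646/3) - 110255) = √(-700/3 - 110255) = √(-331465/3) = I*√994395/3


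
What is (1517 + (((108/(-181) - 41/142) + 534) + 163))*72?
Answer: 2047732956/12851 ≈ 1.5934e+5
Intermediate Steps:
(1517 + (((108/(-181) - 41/142) + 534) + 163))*72 = (1517 + (((108*(-1/181) - 41*1/142) + 534) + 163))*72 = (1517 + (((-108/181 - 41/142) + 534) + 163))*72 = (1517 + ((-22757/25702 + 534) + 163))*72 = (1517 + (13702111/25702 + 163))*72 = (1517 + 17891537/25702)*72 = (56881471/25702)*72 = 2047732956/12851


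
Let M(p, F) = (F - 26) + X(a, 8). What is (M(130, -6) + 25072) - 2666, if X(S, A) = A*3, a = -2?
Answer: 22398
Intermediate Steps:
X(S, A) = 3*A
M(p, F) = -2 + F (M(p, F) = (F - 26) + 3*8 = (-26 + F) + 24 = -2 + F)
(M(130, -6) + 25072) - 2666 = ((-2 - 6) + 25072) - 2666 = (-8 + 25072) - 2666 = 25064 - 2666 = 22398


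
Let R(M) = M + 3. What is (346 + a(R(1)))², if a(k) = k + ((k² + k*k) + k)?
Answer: 148996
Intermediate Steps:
R(M) = 3 + M
a(k) = 2*k + 2*k² (a(k) = k + ((k² + k²) + k) = k + (2*k² + k) = k + (k + 2*k²) = 2*k + 2*k²)
(346 + a(R(1)))² = (346 + 2*(3 + 1)*(1 + (3 + 1)))² = (346 + 2*4*(1 + 4))² = (346 + 2*4*5)² = (346 + 40)² = 386² = 148996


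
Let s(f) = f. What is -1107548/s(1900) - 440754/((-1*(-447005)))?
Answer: -1305044543/2235025 ≈ -583.91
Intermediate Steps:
-1107548/s(1900) - 440754/((-1*(-447005))) = -1107548/1900 - 440754/((-1*(-447005))) = -1107548*1/1900 - 440754/447005 = -14573/25 - 440754*1/447005 = -14573/25 - 440754/447005 = -1305044543/2235025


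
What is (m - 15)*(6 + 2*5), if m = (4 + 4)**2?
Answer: 784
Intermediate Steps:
m = 64 (m = 8**2 = 64)
(m - 15)*(6 + 2*5) = (64 - 15)*(6 + 2*5) = 49*(6 + 10) = 49*16 = 784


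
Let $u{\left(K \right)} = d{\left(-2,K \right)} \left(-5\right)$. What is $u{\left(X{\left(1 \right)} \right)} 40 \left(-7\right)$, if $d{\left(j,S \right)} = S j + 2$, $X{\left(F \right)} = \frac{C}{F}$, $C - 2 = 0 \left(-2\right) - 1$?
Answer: $0$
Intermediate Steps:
$C = 1$ ($C = 2 + \left(0 \left(-2\right) - 1\right) = 2 + \left(0 - 1\right) = 2 - 1 = 1$)
$X{\left(F \right)} = \frac{1}{F}$ ($X{\left(F \right)} = 1 \frac{1}{F} = \frac{1}{F}$)
$d{\left(j,S \right)} = 2 + S j$
$u{\left(K \right)} = -10 + 10 K$ ($u{\left(K \right)} = \left(2 + K \left(-2\right)\right) \left(-5\right) = \left(2 - 2 K\right) \left(-5\right) = -10 + 10 K$)
$u{\left(X{\left(1 \right)} \right)} 40 \left(-7\right) = \left(-10 + \frac{10}{1}\right) 40 \left(-7\right) = \left(-10 + 10 \cdot 1\right) 40 \left(-7\right) = \left(-10 + 10\right) 40 \left(-7\right) = 0 \cdot 40 \left(-7\right) = 0 \left(-7\right) = 0$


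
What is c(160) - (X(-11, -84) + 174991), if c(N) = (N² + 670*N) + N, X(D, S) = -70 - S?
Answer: -42045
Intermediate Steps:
c(N) = N² + 671*N
c(160) - (X(-11, -84) + 174991) = 160*(671 + 160) - ((-70 - 1*(-84)) + 174991) = 160*831 - ((-70 + 84) + 174991) = 132960 - (14 + 174991) = 132960 - 1*175005 = 132960 - 175005 = -42045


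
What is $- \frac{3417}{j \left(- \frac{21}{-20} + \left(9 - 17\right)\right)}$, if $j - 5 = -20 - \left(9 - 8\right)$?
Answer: $- \frac{17085}{556} \approx -30.728$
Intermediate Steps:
$j = -16$ ($j = 5 - \left(29 - 8\right) = 5 - 21 = -16$)
$- \frac{3417}{j \left(- \frac{21}{-20} + \left(9 - 17\right)\right)} = - \frac{3417}{\left(-16\right) \left(- \frac{21}{-20} + \left(9 - 17\right)\right)} = - \frac{3417}{\left(-16\right) \left(\left(-21\right) \left(- \frac{1}{20}\right) + \left(9 - 17\right)\right)} = - \frac{3417}{\left(-16\right) \left(\frac{21}{20} - 8\right)} = - \frac{3417}{\left(-16\right) \left(- \frac{139}{20}\right)} = - \frac{3417}{\frac{556}{5}} = \left(-3417\right) \frac{5}{556} = - \frac{17085}{556}$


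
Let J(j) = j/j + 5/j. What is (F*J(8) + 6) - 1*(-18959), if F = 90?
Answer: 76445/4 ≈ 19111.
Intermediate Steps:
J(j) = 1 + 5/j
(F*J(8) + 6) - 1*(-18959) = (90*((5 + 8)/8) + 6) - 1*(-18959) = (90*((⅛)*13) + 6) + 18959 = (90*(13/8) + 6) + 18959 = (585/4 + 6) + 18959 = 609/4 + 18959 = 76445/4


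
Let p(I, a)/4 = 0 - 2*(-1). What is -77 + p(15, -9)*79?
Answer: 555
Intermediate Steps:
p(I, a) = 8 (p(I, a) = 4*(0 - 2*(-1)) = 4*(0 + 2) = 4*2 = 8)
-77 + p(15, -9)*79 = -77 + 8*79 = -77 + 632 = 555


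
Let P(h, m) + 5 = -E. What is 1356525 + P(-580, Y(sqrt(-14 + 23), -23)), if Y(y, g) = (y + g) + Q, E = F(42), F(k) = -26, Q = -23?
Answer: 1356546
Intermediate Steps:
E = -26
Y(y, g) = -23 + g + y (Y(y, g) = (y + g) - 23 = (g + y) - 23 = -23 + g + y)
P(h, m) = 21 (P(h, m) = -5 - 1*(-26) = -5 + 26 = 21)
1356525 + P(-580, Y(sqrt(-14 + 23), -23)) = 1356525 + 21 = 1356546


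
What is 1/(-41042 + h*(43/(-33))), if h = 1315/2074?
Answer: -68442/2809053109 ≈ -2.4365e-5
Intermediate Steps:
h = 1315/2074 (h = 1315*(1/2074) = 1315/2074 ≈ 0.63404)
1/(-41042 + h*(43/(-33))) = 1/(-41042 + 1315*(43/(-33))/2074) = 1/(-41042 + 1315*(43*(-1/33))/2074) = 1/(-41042 + (1315/2074)*(-43/33)) = 1/(-41042 - 56545/68442) = 1/(-2809053109/68442) = -68442/2809053109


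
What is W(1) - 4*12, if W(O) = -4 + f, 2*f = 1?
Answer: -103/2 ≈ -51.500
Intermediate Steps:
f = ½ (f = (½)*1 = ½ ≈ 0.50000)
W(O) = -7/2 (W(O) = -4 + ½ = -7/2)
W(1) - 4*12 = -7/2 - 4*12 = -7/2 - 48 = -103/2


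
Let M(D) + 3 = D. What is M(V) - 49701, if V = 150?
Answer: -49554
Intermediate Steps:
M(D) = -3 + D
M(V) - 49701 = (-3 + 150) - 49701 = 147 - 49701 = -49554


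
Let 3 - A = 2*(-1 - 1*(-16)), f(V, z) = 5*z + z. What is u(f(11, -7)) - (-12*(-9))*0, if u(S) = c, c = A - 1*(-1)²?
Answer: -28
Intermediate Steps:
f(V, z) = 6*z
A = -27 (A = 3 - 2*(-1 - 1*(-16)) = 3 - 2*(-1 + 16) = 3 - 2*15 = 3 - 1*30 = 3 - 30 = -27)
c = -28 (c = -27 - 1*(-1)² = -27 - 1*1 = -27 - 1 = -28)
u(S) = -28
u(f(11, -7)) - (-12*(-9))*0 = -28 - (-12*(-9))*0 = -28 - 108*0 = -28 - 1*0 = -28 + 0 = -28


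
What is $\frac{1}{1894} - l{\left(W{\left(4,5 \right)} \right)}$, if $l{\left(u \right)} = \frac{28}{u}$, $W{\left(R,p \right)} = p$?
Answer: $- \frac{53027}{9470} \approx -5.5995$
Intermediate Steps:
$\frac{1}{1894} - l{\left(W{\left(4,5 \right)} \right)} = \frac{1}{1894} - \frac{28}{5} = - \frac{53027}{9470}$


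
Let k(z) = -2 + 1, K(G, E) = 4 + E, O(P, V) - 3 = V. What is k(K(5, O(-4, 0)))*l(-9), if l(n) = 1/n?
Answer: ⅑ ≈ 0.11111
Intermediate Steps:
O(P, V) = 3 + V
k(z) = -1
k(K(5, O(-4, 0)))*l(-9) = -1/(-9) = -1*(-⅑) = ⅑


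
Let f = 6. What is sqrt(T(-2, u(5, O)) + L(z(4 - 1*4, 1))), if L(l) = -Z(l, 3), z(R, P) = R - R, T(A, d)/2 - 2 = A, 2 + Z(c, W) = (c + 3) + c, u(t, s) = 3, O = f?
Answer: I ≈ 1.0*I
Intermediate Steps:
O = 6
Z(c, W) = 1 + 2*c (Z(c, W) = -2 + ((c + 3) + c) = -2 + ((3 + c) + c) = -2 + (3 + 2*c) = 1 + 2*c)
T(A, d) = 4 + 2*A
z(R, P) = 0
L(l) = -1 - 2*l (L(l) = -(1 + 2*l) = -1 - 2*l)
sqrt(T(-2, u(5, O)) + L(z(4 - 1*4, 1))) = sqrt((4 + 2*(-2)) + (-1 - 2*0)) = sqrt((4 - 4) + (-1 + 0)) = sqrt(0 - 1) = sqrt(-1) = I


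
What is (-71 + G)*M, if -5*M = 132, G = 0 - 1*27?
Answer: 12936/5 ≈ 2587.2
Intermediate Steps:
G = -27 (G = 0 - 27 = -27)
M = -132/5 (M = -1/5*132 = -132/5 ≈ -26.400)
(-71 + G)*M = (-71 - 27)*(-132/5) = -98*(-132/5) = 12936/5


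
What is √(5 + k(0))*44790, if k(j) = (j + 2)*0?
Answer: 44790*√5 ≈ 1.0015e+5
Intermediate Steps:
k(j) = 0 (k(j) = (2 + j)*0 = 0)
√(5 + k(0))*44790 = √(5 + 0)*44790 = √5*44790 = 44790*√5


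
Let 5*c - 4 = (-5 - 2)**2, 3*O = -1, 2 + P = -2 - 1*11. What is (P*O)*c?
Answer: 53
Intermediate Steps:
P = -15 (P = -2 + (-2 - 1*11) = -2 + (-2 - 11) = -2 - 13 = -15)
O = -1/3 (O = (1/3)*(-1) = -1/3 ≈ -0.33333)
c = 53/5 (c = 4/5 + (-5 - 2)**2/5 = 4/5 + (1/5)*(-7)**2 = 4/5 + (1/5)*49 = 4/5 + 49/5 = 53/5 ≈ 10.600)
(P*O)*c = -15*(-1/3)*(53/5) = 5*(53/5) = 53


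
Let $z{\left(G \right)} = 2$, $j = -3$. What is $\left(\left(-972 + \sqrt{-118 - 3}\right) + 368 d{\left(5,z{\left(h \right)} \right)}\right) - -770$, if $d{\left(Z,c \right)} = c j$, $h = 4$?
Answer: $-2410 + 11 i \approx -2410.0 + 11.0 i$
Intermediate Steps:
$d{\left(Z,c \right)} = - 3 c$ ($d{\left(Z,c \right)} = c \left(-3\right) = - 3 c$)
$\left(\left(-972 + \sqrt{-118 - 3}\right) + 368 d{\left(5,z{\left(h \right)} \right)}\right) - -770 = \left(\left(-972 + \sqrt{-118 - 3}\right) + 368 \left(\left(-3\right) 2\right)\right) - -770 = \left(\left(-972 + \sqrt{-121}\right) + 368 \left(-6\right)\right) + \left(-234 + 1004\right) = \left(\left(-972 + 11 i\right) - 2208\right) + 770 = \left(-3180 + 11 i\right) + 770 = -2410 + 11 i$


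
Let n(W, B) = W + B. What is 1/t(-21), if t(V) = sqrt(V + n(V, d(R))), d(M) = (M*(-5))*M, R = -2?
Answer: -I*sqrt(62)/62 ≈ -0.127*I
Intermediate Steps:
d(M) = -5*M**2 (d(M) = (-5*M)*M = -5*M**2)
n(W, B) = B + W
t(V) = sqrt(-20 + 2*V) (t(V) = sqrt(V + (-5*(-2)**2 + V)) = sqrt(V + (-5*4 + V)) = sqrt(V + (-20 + V)) = sqrt(-20 + 2*V))
1/t(-21) = 1/(sqrt(-20 + 2*(-21))) = 1/(sqrt(-20 - 42)) = 1/(sqrt(-62)) = 1/(I*sqrt(62)) = -I*sqrt(62)/62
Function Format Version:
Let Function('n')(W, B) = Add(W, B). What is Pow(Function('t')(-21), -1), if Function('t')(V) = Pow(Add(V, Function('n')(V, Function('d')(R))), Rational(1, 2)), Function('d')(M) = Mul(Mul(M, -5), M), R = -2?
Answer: Mul(Rational(-1, 62), I, Pow(62, Rational(1, 2))) ≈ Mul(-0.12700, I)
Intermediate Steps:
Function('d')(M) = Mul(-5, Pow(M, 2)) (Function('d')(M) = Mul(Mul(-5, M), M) = Mul(-5, Pow(M, 2)))
Function('n')(W, B) = Add(B, W)
Function('t')(V) = Pow(Add(-20, Mul(2, V)), Rational(1, 2)) (Function('t')(V) = Pow(Add(V, Add(Mul(-5, Pow(-2, 2)), V)), Rational(1, 2)) = Pow(Add(V, Add(Mul(-5, 4), V)), Rational(1, 2)) = Pow(Add(V, Add(-20, V)), Rational(1, 2)) = Pow(Add(-20, Mul(2, V)), Rational(1, 2)))
Pow(Function('t')(-21), -1) = Pow(Pow(Add(-20, Mul(2, -21)), Rational(1, 2)), -1) = Pow(Pow(Add(-20, -42), Rational(1, 2)), -1) = Pow(Pow(-62, Rational(1, 2)), -1) = Pow(Mul(I, Pow(62, Rational(1, 2))), -1) = Mul(Rational(-1, 62), I, Pow(62, Rational(1, 2)))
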